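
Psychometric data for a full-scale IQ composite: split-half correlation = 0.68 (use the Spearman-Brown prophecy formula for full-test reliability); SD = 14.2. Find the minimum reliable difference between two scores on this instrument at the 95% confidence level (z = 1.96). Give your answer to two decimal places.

17.18

Full-length reliability (Spearman-Brown) = 2(0.68)/(1+0.68) ≃ 0.810
SEM = 14.200 × √(1 − 0.810) = 14.200 × √0.190 ≃ 14.200 × 0.436 ≃ 6.197
SE_diff = √2 × SEM ≃ 8.764
Smallest detectable difference = 1.96×8.764 ≃ 17.178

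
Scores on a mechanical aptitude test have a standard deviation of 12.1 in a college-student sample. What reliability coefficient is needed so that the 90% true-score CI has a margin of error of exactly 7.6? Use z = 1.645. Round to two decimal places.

Required SEM = 7.6 / 1.645 ≃ 4.62006
r = 1 − (SEM / SD)² = 1 − (4.62006 / 12.1)² ≃ 1 − 0.14579 ≃ 0.85421

0.85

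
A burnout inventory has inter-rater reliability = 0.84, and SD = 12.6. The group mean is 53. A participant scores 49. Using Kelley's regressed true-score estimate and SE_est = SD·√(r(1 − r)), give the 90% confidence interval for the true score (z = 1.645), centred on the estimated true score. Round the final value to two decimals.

[42.04, 57.24]

T̂ = 0.8400(49) + 0.1600(53) ≃ 49.6400
SE_est = 12.6000·√(0.8400·0.1600) ≃ 4.6192
90% CI: 49.6400 ± 7.5986 ≃ (42.0414, 57.2386)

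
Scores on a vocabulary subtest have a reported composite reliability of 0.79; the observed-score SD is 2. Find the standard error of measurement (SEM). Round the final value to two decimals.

0.92

The standard error of measurement is 2.0000·√(1 − 0.7900) ≈ 2.0000·0.4583 ≈ 0.9165.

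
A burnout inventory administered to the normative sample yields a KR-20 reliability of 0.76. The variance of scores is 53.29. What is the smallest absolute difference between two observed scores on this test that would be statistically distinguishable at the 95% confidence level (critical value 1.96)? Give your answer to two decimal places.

9.91

SD = √53.29 ≈ 7.300
SEM = 7.300 · √(1 − 0.760) = 7.300 · √0.240 ≈ 7.300 · 0.490 ≈ 3.576
Standard error of the difference = 3.576·√2 ≈ 5.058
Smallest detectable difference = 1.96·5.058 ≈ 9.913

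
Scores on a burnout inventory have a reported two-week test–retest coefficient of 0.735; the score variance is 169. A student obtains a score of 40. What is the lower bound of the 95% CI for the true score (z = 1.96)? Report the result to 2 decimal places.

26.88

SD = √169 ≈ 13.0000
SEM = 13.0000×√(1 − 0.7350) ≈ 6.6922
Half-width = 1.96×6.6922 ≈ 13.1166
Lower bound: 40 − 13.1166 = 26.8834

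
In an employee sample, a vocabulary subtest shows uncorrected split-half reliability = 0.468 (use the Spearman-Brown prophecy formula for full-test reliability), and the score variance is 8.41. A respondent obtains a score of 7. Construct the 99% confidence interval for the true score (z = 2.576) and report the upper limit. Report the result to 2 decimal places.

σ = 8.41^(1/2) = 2.9000
Spearman-Brown: r = 2(0.468) / (1 + 0.468) = 0.9360 / 1.4680 ≈ 0.6376
SEM = 2.9000 × √(1 − 0.6376) = 2.9000 × √0.3624 ≈ 2.9000 × 0.6020 ≈ 1.7458
Half-width = 2.576×1.7458 ≈ 4.4971
Upper bound: 7 + 4.4971 = 11.4971

11.50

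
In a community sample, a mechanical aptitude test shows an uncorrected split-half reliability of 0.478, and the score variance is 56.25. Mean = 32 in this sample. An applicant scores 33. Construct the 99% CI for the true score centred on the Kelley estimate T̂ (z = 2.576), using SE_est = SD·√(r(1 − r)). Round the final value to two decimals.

[23.41, 41.88]

SD = √56.25 ≃ 7.5000
r_full = 2·0.478 / (1 + 0.478) ≃ 0.6468
T̂ = 0.6468(33) + 0.3532(32) ≃ 32.6468
SE_est = 7.5000·√[r(1 − r)] ≃ 3.5847
CI = 32.6468 ± 2.576 × 3.5847 → [23.4127, 41.8810]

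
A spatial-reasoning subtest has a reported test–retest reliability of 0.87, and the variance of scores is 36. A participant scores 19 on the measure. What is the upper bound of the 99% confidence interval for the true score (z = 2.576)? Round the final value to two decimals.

24.57

SD = √36 ≈ 6.000
SEM = 6.000 * √(1 − 0.870) = 6.000 * √0.130 ≈ 6.000 * 0.361 ≈ 2.163
Margin = 2.576 * 2.163 ≈ 5.573
Upper limit = 19 + 5.573 ≈ 24.573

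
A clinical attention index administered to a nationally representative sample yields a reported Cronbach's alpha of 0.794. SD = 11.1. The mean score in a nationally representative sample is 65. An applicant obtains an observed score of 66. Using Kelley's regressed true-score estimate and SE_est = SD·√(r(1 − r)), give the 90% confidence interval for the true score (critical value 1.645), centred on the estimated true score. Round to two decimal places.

T̂ = 0.79400(66) + 0.20600(65) ≈ 65.79400
SE_est = 11.10000·√(0.79400·0.20600) ≈ 4.48918
CI = 65.79400 ± 1.645 · 4.48918 → [58.40930, 73.17870]

[58.41, 73.18]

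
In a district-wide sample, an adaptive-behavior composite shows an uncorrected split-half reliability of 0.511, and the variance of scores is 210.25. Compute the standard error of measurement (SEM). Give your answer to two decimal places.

8.25

σ = 210.25^(1/2) = 14.50000
Spearman-Brown: r = 2(0.511) / (1 + 0.511) = 1.02200 / 1.51100 ≈ 0.67637
SEM = 14.50000 × √(1 − 0.67637) = 14.50000 × √0.32363 ≈ 14.50000 × 0.56888 ≈ 8.24879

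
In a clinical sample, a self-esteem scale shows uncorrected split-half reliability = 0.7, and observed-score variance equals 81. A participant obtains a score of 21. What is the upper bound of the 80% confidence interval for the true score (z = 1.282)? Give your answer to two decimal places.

25.85

SD = √81 ≃ 9.0000
Full-length reliability (Spearman-Brown) = 2(0.7)/(1+0.7) ≃ 0.8235
SEM = 9.0000 · √(1 − 0.8235) = 9.0000 · √0.1765 ≃ 9.0000 · 0.4201 ≃ 3.7808
1.282 · SEM ≃ 4.8469
Upper bound: 21 + 4.8469 = 25.8469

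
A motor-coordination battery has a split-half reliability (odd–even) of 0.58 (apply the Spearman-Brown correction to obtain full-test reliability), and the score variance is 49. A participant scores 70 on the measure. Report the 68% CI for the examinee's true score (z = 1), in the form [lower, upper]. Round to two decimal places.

σ = 49^(1/2) = 7.000
Spearman-Brown: r = 2(0.58) / (1 + 0.58) = 1.160 / 1.580 ≈ 0.734
SEM = 7.000 × √(1 − 0.734) = 7.000 × √0.266 ≈ 7.000 × 0.516 ≈ 3.609
Half-width = 1×3.609 ≈ 3.609
68% CI: 70 ± 3.609 = [66.391, 73.609]

[66.39, 73.61]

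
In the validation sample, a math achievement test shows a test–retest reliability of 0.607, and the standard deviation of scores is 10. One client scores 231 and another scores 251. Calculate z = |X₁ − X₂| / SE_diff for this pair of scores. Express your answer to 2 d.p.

2.26

SEM = 10.000×√(1 − 0.607) ≈ 6.269
Standard error of the difference = 6.269·√2 ≈ 8.866
z = |231 − 251| / 8.866 = 20 / 8.866 ≈ 2.256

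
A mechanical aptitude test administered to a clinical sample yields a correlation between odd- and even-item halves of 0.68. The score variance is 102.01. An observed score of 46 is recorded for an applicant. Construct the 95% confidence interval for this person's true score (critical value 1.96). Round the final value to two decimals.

[37.36, 54.64]

σ = 102.01^(1/2) = 10.1000
Spearman-Brown: r = 2(0.68) / (1 + 0.68) = 1.3600 / 1.6800 ≈ 0.8095
The standard error of measurement is 10.1000*√(1 − 0.8095) ≈ 10.1000*0.4364 ≈ 4.4080.
Margin = 1.96 * 4.4080 ≈ 8.6397
95% CI: 46 ± 8.6397 = [37.3603, 54.6397]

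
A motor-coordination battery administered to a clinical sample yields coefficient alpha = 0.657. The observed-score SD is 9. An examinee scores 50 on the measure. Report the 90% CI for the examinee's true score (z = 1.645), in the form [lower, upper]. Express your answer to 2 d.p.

[41.33, 58.67]

SEM = 9.00000*√(1 − 0.65700) ≈ 5.27096
1.645 * SEM ≈ 8.67073
CI = 50 ± 8.67073 → [41.32927, 58.67073]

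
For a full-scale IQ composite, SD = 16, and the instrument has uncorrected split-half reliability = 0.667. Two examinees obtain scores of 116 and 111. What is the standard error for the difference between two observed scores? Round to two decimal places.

Full-length reliability (Spearman-Brown) = 2(0.667)/(1+0.667) ≈ 0.8002
SEM = 16.0000×√(1 − 0.8002) ≈ 7.1511
Standard error of the difference = 7.1511·√2 ≈ 10.1132

10.11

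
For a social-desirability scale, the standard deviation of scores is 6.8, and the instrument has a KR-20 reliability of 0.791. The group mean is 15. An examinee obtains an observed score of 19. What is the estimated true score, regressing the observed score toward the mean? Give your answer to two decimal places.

Estimated true score = 0.791*19 + (1 − 0.791)*15 ≈ 18.164

18.16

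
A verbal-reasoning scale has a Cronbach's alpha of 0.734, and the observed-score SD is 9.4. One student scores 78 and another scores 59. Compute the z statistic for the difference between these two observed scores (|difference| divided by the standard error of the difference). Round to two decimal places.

SEM = 9.4000·√(1 − 0.7340) ≈ 4.8481
SE_diff = SEM · √2 ≈ 4.8481 · 1.4142 ≈ 6.8562
z = |78 − 59| / 6.8562 = 19 / 6.8562 ≈ 2.7712

2.77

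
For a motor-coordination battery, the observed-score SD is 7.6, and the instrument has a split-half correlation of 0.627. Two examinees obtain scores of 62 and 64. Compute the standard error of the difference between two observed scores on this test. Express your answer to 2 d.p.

5.15

Full-length reliability (Spearman-Brown) = 2(0.627)/(1+0.627) ≈ 0.7707
The standard error of measurement is 7.6000*√(1 − 0.7707) ≈ 7.6000*0.4788 ≈ 3.6389.
Standard error of the difference = 3.6389·√2 ≈ 5.1462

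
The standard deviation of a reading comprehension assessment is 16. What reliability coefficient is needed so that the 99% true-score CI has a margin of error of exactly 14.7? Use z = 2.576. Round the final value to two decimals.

0.87

Required SEM = 14.7 / 2.576 ≈ 5.7065
r = 1 − (SEM / SD)² = 1 − (5.7065 / 16)² ≈ 1 − 0.1272 ≈ 0.8728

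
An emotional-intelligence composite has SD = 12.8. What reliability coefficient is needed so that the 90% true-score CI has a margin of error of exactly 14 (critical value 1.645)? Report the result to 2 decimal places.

0.56

SEM needed = half-width / z = 14/1.645 ≈ 8.51064
Required reliability = 1 − (SEM/SD)² = 1 − 0.44208 ≈ 0.55792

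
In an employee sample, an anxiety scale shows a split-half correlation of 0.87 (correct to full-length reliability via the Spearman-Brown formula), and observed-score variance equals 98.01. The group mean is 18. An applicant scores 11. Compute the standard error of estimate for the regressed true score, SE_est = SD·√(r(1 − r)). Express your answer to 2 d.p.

SD = √98.01 ≈ 9.900
r_full = 2·0.87 / (1 + 0.87) ≈ 0.930
SE_est = 9.900·√[r(1 − r)] ≈ 2.518

2.52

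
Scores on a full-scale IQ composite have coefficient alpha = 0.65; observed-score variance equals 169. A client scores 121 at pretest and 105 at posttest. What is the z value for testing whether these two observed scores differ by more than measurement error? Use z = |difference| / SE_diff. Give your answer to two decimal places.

SD = √169 = 13.0000
SEM = 13.0000 * √(1 − 0.6500) = 13.0000 * √0.3500 ≈ 13.0000 * 0.5916 ≈ 7.6909
SE_diff = SEM * √2 ≈ 7.6909 * 1.4142 ≈ 10.8766
z = |121 − 105| / 10.8766 = 16 / 10.8766 ≈ 1.4711

1.47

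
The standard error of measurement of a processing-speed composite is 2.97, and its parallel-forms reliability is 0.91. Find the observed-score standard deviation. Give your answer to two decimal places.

SD = SEM / √(1 − r) = 2.97 / √0.090 ≃ 2.97 / 0.300 ≃ 9.900

9.90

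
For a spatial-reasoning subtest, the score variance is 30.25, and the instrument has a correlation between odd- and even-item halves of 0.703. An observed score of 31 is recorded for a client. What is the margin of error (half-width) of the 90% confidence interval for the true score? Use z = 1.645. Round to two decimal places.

σ = 30.25^(1/2) = 5.5000
r_full = 2·0.703 / (1 + 0.703) ≈ 0.8256
SEM = 5.5000 × √(1 − 0.8256) = 5.5000 × √0.1744 ≈ 5.5000 × 0.4176 ≈ 2.2969
Half-width = 1.645×2.2969 ≈ 3.7783

3.78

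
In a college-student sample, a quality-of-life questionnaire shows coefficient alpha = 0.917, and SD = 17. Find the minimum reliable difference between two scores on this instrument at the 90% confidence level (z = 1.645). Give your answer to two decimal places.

SEM = 17.0000 · √(1 − 0.9170) = 17.0000 · √0.0830 ≈ 17.0000 · 0.2881 ≈ 4.8977
Standard error of the difference = 4.8977·√2 ≈ 6.9263
Smallest detectable difference = 1.645·6.9263 ≈ 11.3938

11.39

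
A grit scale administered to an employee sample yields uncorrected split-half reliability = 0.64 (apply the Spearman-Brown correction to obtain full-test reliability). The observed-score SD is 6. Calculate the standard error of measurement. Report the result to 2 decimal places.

2.81

Spearman-Brown: r = 2(0.64) / (1 + 0.64) = 1.28000 / 1.64000 ≃ 0.78049
SEM = 6.00000×√(1 − 0.78049) ≃ 2.81113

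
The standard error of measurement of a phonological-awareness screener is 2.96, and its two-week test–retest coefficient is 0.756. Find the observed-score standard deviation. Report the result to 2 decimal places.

SD = SEM / √(1 − r) = 2.96 / √0.244 ≈ 2.96 / 0.494 ≈ 5.992

5.99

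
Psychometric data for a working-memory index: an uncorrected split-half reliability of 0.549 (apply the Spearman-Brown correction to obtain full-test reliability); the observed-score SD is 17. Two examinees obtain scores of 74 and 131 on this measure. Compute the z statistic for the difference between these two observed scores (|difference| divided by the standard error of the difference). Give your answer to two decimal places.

Full-length reliability (Spearman-Brown) = 2(0.549)/(1+0.549) ≈ 0.70884
The standard error of measurement is 17.00000·√(1 − 0.70884) ≈ 17.00000·0.53959 ≈ 9.17300.
SE_diff = √2 · SEM ≈ 12.97258
z = |74 − 131| / 12.97258 = 57 / 12.97258 ≈ 4.39388

4.39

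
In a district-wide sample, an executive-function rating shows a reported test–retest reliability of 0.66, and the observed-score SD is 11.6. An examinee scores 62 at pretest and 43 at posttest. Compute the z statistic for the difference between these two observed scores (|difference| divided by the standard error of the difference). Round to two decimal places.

1.99

The standard error of measurement is 11.600×√(1 − 0.660) ≃ 11.600×0.583 ≃ 6.764.
SE_diff = √2 × SEM ≃ 9.566
z = |62 − 43| / 9.566 = 19 / 9.566 ≃ 1.986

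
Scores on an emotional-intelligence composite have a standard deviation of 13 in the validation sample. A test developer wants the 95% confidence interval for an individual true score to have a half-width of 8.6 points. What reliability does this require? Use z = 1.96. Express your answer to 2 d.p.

0.89

SEM needed = half-width / z = 8.6/1.96 ≈ 4.3878
Required reliability = 1 − (SEM/SD)² = 1 − 0.1139 ≈ 0.8861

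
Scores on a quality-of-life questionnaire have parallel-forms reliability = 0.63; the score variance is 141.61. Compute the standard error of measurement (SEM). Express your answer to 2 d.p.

7.24

SD = √141.61 ≈ 11.900
SEM = 11.900 * √(1 − 0.630) = 11.900 * √0.370 ≈ 11.900 * 0.608 ≈ 7.238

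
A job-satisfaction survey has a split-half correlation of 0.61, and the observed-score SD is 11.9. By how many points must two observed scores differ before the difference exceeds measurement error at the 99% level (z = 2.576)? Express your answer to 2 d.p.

21.34

r_full = 2·0.61 / (1 + 0.61) ≈ 0.758
The standard error of measurement is 11.900×√(1 − 0.758) ≈ 11.900×0.492 ≈ 5.857.
Standard error of the difference = 5.857·√2 ≈ 8.283
Minimum reliable difference = 2.576 × SE_diff ≈ 2.576 × 8.283 ≈ 21.337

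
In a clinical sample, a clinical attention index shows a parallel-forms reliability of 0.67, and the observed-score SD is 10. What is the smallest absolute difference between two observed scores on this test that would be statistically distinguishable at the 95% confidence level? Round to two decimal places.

15.92

SEM = 10.000·√(1 − 0.670) ≈ 5.745
Standard error of the difference = 5.745·√2 ≈ 8.124
Minimum reliable difference = 1.96 · SE_diff ≈ 1.96 · 8.124 ≈ 15.923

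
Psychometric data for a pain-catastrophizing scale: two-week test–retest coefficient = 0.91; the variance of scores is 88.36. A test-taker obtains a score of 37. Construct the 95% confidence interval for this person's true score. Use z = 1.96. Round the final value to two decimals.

[31.47, 42.53]

SD = √88.36 ≈ 9.4000
The standard error of measurement is 9.4000×√(1 − 0.9100) ≈ 9.4000×0.3000 ≈ 2.8200.
1.96 × SEM ≈ 5.5272
95% CI: 37 ± 5.5272 = [31.4728, 42.5272]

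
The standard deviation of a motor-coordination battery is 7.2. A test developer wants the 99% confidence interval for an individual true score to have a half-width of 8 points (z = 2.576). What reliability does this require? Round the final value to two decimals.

SEM needed = half-width / z = 8/2.576 ≈ 3.1056
r = 1 − (SEM / SD)² = 1 − (3.1056 / 7.2)² ≈ 1 − 0.1860 ≈ 0.8140

0.81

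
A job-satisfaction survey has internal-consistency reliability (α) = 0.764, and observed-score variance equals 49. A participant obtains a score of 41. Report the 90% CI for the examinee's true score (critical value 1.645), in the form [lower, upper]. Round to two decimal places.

[35.41, 46.59]

σ = 49^(1/2) = 7.0000
SEM = 7.0000 * √(1 − 0.7640) = 7.0000 * √0.2360 ≈ 7.0000 * 0.4858 ≈ 3.4006
Margin = 1.645 * 3.4006 ≈ 5.5940
90% CI: 41 ± 5.5940 = [35.4060, 46.5940]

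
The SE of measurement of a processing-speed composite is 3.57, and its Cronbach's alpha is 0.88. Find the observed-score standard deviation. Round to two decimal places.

SD = SEM / √(1 − r) = 3.57 / √0.120 ≈ 3.57 / 0.346 ≈ 10.306

10.31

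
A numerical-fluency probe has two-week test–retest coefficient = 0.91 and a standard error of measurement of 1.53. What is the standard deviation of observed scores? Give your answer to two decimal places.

SD = 1.53 / √(1 − 0.91) ≈ 5.1000

5.10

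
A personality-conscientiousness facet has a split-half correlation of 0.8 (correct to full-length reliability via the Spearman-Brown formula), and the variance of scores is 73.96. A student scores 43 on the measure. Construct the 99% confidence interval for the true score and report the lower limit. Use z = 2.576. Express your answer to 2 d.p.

σ = 73.96^(1/2) = 8.6000
Full-length reliability (Spearman-Brown) = 2(0.8)/(1+0.8) ≈ 0.8889
SEM = 8.6000 × √(1 − 0.8889) = 8.6000 × √0.1111 ≈ 8.6000 × 0.3333 ≈ 2.8667
Margin = 2.576 × 2.8667 ≈ 7.3845
Lower bound: 43 − 7.3845 = 35.6155

35.62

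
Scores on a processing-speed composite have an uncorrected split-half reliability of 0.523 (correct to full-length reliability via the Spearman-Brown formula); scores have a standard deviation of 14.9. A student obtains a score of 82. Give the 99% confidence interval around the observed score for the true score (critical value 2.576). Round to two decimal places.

[60.52, 103.48]

Spearman-Brown: r = 2(0.523) / (1 + 0.523) = 1.046 / 1.523 ≈ 0.687
SEM = 14.900 × √(1 − 0.687) = 14.900 × √0.313 ≈ 14.900 × 0.560 ≈ 8.339
2.576 × SEM ≈ 21.480
CI = 82 ± 21.480 → [60.520, 103.480]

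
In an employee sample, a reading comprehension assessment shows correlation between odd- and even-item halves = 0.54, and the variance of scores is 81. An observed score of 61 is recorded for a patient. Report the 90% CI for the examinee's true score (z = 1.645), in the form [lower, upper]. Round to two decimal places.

[52.91, 69.09]

SD = √81 = 9.000
r_full = 2·0.54 / (1 + 0.54) ≈ 0.701
SEM = 9.000 * √(1 − 0.701) = 9.000 * √0.299 ≈ 9.000 * 0.547 ≈ 4.919
Half-width = 1.645*4.919 ≈ 8.091
CI = 61 ± 8.091 → [52.909, 69.091]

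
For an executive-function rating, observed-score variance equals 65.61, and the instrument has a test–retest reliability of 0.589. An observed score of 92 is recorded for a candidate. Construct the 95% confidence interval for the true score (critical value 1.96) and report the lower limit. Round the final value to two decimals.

81.82

SD = √65.61 = 8.100
SEM = 8.100×√(1 − 0.589) ≃ 5.193
Margin = 1.96 × 5.193 ≃ 10.178
Lower limit = 92 − 10.178 ≃ 81.822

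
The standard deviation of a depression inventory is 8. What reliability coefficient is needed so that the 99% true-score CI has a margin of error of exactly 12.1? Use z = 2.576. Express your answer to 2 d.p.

Required SEM = 12.1 / 2.576 ≃ 4.69720
Required reliability = 1 − (SEM/SD)² = 1 − 0.34475 ≃ 0.65525

0.66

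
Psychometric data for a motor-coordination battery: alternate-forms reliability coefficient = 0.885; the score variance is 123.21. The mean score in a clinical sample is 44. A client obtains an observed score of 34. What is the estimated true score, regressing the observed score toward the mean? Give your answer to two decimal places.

Estimated true score = 0.8850*34 + (1 − 0.8850)*44 ≈ 35.1500

35.15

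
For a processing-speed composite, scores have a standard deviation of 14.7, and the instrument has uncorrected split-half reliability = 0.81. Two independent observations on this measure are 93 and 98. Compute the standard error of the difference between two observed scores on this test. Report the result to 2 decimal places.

6.74

Spearman-Brown: r = 2(0.81) / (1 + 0.81) = 1.6200 / 1.8100 ≈ 0.8950
The standard error of measurement is 14.7000*√(1 − 0.8950) ≈ 14.7000*0.3240 ≈ 4.7627.
Standard error of the difference = 4.7627·√2 ≈ 6.7355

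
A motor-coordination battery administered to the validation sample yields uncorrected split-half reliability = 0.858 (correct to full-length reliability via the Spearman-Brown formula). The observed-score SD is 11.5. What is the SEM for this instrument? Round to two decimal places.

r_full = 2·0.858 / (1 + 0.858) ≃ 0.9236
SEM = 11.5000 * √(1 − 0.9236) = 11.5000 * √0.0764 ≃ 11.5000 * 0.2765 ≃ 3.1792

3.18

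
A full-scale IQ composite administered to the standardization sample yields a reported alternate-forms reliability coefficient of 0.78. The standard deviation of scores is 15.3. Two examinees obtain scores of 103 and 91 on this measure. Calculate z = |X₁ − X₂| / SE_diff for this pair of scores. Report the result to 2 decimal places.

1.18

SEM = 15.3000 × √(1 − 0.7800) = 15.3000 × √0.2200 ≃ 15.3000 × 0.4690 ≃ 7.1763
SE_diff = √2 × SEM ≃ 10.1489
z = |103 − 91| / 10.1489 = 12 / 10.1489 ≃ 1.1824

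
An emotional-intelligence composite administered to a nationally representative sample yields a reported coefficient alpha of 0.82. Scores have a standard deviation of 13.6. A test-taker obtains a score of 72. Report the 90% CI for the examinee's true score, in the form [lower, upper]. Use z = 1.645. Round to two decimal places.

The standard error of measurement is 13.60000×√(1 − 0.82000) ≃ 13.60000×0.42426 ≃ 5.76999.
Margin = 1.645 × 5.76999 ≃ 9.49164
CI = 72 ± 9.49164 → [62.50836, 81.49164]

[62.51, 81.49]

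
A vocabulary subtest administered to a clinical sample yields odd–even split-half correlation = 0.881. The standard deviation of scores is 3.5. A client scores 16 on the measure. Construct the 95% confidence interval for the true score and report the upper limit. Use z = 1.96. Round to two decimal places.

Spearman-Brown: r = 2(0.881) / (1 + 0.881) = 1.76200 / 1.88100 ≈ 0.93674
SEM = 3.50000 * √(1 − 0.93674) = 3.50000 * √0.06326 ≈ 3.50000 * 0.25152 ≈ 0.88033
Half-width = 1.96*0.88033 ≈ 1.72545
Upper limit = 16 + 1.72545 ≈ 17.72545

17.73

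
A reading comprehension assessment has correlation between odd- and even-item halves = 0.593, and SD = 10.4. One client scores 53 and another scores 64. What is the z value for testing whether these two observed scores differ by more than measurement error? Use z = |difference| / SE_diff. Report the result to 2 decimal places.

1.48

r_full = 2·0.593 / (1 + 0.593) ≃ 0.745
SEM = 10.400 × √(1 − 0.745) = 10.400 × √0.255 ≃ 10.400 × 0.505 ≃ 5.257
Standard error of the difference = 5.257·√2 ≃ 7.434
z = 11 / 7.434 ≃ 1.480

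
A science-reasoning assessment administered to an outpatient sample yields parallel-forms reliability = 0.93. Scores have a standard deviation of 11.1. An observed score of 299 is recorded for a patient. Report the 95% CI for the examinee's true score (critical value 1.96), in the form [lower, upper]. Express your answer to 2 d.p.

SEM = 11.1000*√(1 − 0.9300) ≈ 2.9368
1.96 * SEM ≈ 5.7561
95% CI: 299 ± 5.7561 = [293.2439, 304.7561]

[293.24, 304.76]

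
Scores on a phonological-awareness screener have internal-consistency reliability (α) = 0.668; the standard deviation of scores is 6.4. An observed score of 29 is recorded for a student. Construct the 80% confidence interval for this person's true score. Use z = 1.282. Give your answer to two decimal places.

SEM = 6.40000 × √(1 − 0.66800) = 6.40000 × √0.33200 ≈ 6.40000 × 0.57619 ≈ 3.68764
Half-width = 1.282×3.68764 ≈ 4.72756
Interval: (24.27244, 33.72756)

[24.27, 33.73]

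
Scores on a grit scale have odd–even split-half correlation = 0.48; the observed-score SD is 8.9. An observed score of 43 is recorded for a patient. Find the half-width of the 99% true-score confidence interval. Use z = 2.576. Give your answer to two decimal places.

13.59

Spearman-Brown: r = 2(0.48) / (1 + 0.48) = 0.9600 / 1.4800 ≈ 0.6486
SEM = 8.9000 * √(1 − 0.6486) = 8.9000 * √0.3514 ≈ 8.9000 * 0.5927 ≈ 5.2755
Margin = 2.576 * 5.2755 ≈ 13.5896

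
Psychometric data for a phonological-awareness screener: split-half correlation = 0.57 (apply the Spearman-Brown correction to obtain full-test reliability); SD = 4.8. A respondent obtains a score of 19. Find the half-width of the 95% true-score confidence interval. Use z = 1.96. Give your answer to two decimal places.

Full-length reliability (Spearman-Brown) = 2(0.57)/(1+0.57) ≃ 0.72611
SEM = 4.80000·√(1 − 0.72611) ≃ 2.51203
Margin = 1.96 · 2.51203 ≃ 4.92359

4.92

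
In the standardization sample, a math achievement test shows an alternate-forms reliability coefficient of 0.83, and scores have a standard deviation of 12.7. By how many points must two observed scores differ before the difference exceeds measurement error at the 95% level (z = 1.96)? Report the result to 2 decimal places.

SEM = 12.7000×√(1 − 0.8300) ≈ 5.2363
SE_diff = √2 × SEM ≈ 7.4053
Smallest detectable difference = 1.96×7.4053 ≈ 14.5144

14.51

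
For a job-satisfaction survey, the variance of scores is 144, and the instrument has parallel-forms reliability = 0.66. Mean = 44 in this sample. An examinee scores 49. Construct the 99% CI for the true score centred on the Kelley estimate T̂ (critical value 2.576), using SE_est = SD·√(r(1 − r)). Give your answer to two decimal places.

SD = √144 = 12.0000
T̂ = 0.6600(49) + 0.3400(44) ≃ 47.3000
SE_est = 12.0000·√[r(1 − r)] ≃ 5.6845
99% CI: 47.3000 ± 14.6433 ≃ (32.6567, 61.9433)

[32.66, 61.94]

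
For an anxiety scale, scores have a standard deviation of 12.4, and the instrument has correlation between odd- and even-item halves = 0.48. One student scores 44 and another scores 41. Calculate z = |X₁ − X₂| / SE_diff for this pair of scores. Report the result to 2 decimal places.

0.29

Full-length reliability (Spearman-Brown) = 2(0.48)/(1+0.48) ≈ 0.64865
SEM = 12.40000*√(1 − 0.64865) ≈ 7.35009
Standard error of the difference = 7.35009·√2 ≈ 10.39459
z = 3 / 10.39459 ≈ 0.28861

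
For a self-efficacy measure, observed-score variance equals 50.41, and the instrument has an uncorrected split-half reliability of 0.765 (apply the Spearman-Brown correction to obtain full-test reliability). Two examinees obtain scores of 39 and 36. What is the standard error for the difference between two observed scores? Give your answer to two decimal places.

σ = 50.41^(1/2) = 7.100
r_full = 2·0.765 / (1 + 0.765) ≈ 0.867
The standard error of measurement is 7.100×√(1 − 0.867) ≈ 7.100×0.365 ≈ 2.591.
SE_diff = SEM × √2 ≈ 2.591 × 1.414 ≈ 3.664

3.66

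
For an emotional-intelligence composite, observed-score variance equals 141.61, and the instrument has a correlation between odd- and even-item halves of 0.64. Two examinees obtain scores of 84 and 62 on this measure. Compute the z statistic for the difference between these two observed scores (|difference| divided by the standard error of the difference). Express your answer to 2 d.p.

SD = √141.61 = 11.9000
r_full = 2·0.64 / (1 + 0.64) ≈ 0.7805
SEM = 11.9000 * √(1 − 0.7805) = 11.9000 * √0.2195 ≈ 11.9000 * 0.4685 ≈ 5.5754
SE_diff = SEM * √2 ≈ 5.5754 * 1.4142 ≈ 7.8848
z = 22 / 7.8848 ≈ 2.7902

2.79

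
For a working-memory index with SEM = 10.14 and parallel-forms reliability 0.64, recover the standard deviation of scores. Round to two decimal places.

SD = 10.14 / √(1 − 0.64) ≃ 16.9000

16.90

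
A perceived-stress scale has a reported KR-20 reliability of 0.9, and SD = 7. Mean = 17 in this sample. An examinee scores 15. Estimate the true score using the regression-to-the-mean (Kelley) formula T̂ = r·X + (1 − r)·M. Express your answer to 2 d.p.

15.20

T̂ = r·X + (1 − r)·M = 0.900×15 + 0.100×17 = 13.500 + 1.700 ≈ 15.200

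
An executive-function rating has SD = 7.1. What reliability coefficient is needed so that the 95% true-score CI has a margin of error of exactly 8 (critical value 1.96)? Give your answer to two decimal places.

0.67

SEM needed = half-width / z = 8/1.96 ≈ 4.0816
r = 1 − (SEM / SD)² = 1 − (4.0816 / 7.1)² ≈ 1 − 0.3305 ≈ 0.6695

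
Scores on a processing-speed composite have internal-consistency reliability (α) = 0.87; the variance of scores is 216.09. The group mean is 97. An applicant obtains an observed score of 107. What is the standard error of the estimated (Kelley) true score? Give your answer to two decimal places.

4.94

σ = 216.09^(1/2) = 14.7000
SE_est = SD · √(r(1 − r)) = 14.7000 · √0.1131 ≈ 14.7000 · 0.3363 ≈ 4.9437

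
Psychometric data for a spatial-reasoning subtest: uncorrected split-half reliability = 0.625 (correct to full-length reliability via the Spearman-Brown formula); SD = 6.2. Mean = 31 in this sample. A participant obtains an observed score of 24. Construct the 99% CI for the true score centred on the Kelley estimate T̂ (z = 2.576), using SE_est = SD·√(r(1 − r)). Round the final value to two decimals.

Full-length reliability (Spearman-Brown) = 2(0.625)/(1+0.625) ≈ 0.769
Estimated true score = 0.769×24 + (1 − 0.769)×31 ≈ 25.615
SE_est = 6.200·√[r(1 − r)] ≈ 2.612
99% CI: 25.615 ± 6.729 ≈ (18.886, 32.344)

[18.89, 32.34]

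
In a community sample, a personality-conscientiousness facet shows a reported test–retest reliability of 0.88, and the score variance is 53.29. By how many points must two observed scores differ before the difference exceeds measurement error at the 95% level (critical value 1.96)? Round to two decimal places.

7.01

SD = √53.29 ≈ 7.30000
SEM = 7.30000·√(1 − 0.88000) ≈ 2.52879
Standard error of the difference = 2.52879·√2 ≈ 3.57626
Minimum reliable difference = 1.96 · SE_diff ≈ 1.96 · 3.57626 ≈ 7.00946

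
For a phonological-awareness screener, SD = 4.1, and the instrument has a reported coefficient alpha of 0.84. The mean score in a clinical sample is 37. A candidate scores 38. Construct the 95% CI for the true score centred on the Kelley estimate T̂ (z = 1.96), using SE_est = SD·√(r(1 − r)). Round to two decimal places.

[34.89, 40.79]

Estimated true score = 0.840*38 + (1 − 0.840)*37 ≈ 37.840
SE_est = SD * √(r(1 − r)) = 4.100 * √0.134 ≈ 4.100 * 0.367 ≈ 1.503
95% CI: 37.840 ± 2.946 ≈ (34.894, 40.786)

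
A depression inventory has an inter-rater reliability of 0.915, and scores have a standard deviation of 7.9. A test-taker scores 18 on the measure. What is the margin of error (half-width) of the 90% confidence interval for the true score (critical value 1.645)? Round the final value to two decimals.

SEM = 7.90000·√(1 − 0.91500) ≈ 2.30323
Margin = 1.645 · 2.30323 ≈ 3.78881

3.79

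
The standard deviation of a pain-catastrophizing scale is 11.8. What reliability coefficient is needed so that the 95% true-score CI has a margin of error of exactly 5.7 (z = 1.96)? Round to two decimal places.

SEM needed = half-width / z = 5.7/1.96 ≈ 2.90816
Required reliability = 1 − (SEM/SD)² = 1 − 0.06074 ≈ 0.93926

0.94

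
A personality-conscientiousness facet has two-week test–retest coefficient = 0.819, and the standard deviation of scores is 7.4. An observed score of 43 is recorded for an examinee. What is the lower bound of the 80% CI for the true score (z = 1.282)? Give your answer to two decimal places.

SEM = 7.400 * √(1 − 0.819) = 7.400 * √0.181 ≈ 7.400 * 0.425 ≈ 3.148
Half-width = 1.282*3.148 ≈ 4.036
Lower limit = 43 − 4.036 ≈ 38.964

38.96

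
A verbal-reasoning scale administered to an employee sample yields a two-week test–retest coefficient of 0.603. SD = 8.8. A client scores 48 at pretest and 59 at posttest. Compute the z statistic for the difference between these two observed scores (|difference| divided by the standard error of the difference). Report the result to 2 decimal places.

1.40

SEM = 8.800 · √(1 − 0.603) = 8.800 · √0.397 ≈ 8.800 · 0.630 ≈ 5.545
Standard error of the difference = 5.545·√2 ≈ 7.841
z = 11 / 7.841 ≈ 1.403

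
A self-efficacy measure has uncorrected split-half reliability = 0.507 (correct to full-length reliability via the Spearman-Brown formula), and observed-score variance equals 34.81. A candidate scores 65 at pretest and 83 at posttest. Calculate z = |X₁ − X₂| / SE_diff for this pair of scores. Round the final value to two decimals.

σ = 34.81^(1/2) = 5.900
r_full = 2·0.507 / (1 + 0.507) ≃ 0.673
SEM = 5.900 · √(1 − 0.673) = 5.900 · √0.327 ≃ 5.900 · 0.572 ≃ 3.375
Standard error of the difference = 3.375·√2 ≃ 4.772
z = |65 − 83| / 4.772 = 18 / 4.772 ≃ 3.772

3.77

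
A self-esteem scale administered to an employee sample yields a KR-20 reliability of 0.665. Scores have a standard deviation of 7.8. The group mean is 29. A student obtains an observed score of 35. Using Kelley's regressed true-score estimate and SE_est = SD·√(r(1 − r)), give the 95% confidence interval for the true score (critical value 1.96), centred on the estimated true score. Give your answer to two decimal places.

[25.77, 40.21]

Estimated true score = 0.665·35 + (1 − 0.665)·29 ≈ 32.990
SE_est = SD · √(r(1 − r)) = 7.800 · √0.223 ≈ 7.800 · 0.472 ≈ 3.682
95% CI: 32.990 ± 7.216 ≈ (25.774, 40.206)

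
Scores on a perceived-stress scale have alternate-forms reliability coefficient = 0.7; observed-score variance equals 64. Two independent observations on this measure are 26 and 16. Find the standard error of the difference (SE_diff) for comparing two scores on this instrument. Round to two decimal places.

SD = √64 = 8.000
SEM = 8.000 * √(1 − 0.700) = 8.000 * √0.300 ≈ 8.000 * 0.548 ≈ 4.382
SE_diff = SEM * √2 ≈ 4.382 * 1.414 ≈ 6.197

6.20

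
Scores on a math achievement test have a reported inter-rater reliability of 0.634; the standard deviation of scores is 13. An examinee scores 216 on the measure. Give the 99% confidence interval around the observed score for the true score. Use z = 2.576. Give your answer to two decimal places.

[195.74, 236.26]

SEM = 13.000 * √(1 − 0.634) = 13.000 * √0.366 ≈ 13.000 * 0.605 ≈ 7.865
2.576 * SEM ≈ 20.260
Interval: (195.740, 236.260)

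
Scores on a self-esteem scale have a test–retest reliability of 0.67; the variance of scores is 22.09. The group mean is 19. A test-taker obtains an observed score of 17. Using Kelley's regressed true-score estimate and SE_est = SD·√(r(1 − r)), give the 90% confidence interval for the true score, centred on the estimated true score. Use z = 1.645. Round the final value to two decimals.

[14.02, 21.30]

σ = 22.09^(1/2) = 4.7000
T̂ = 0.6700(17) + 0.3300(19) ≈ 17.6600
SE_est = SD × √(r(1 − r)) = 4.7000 × √0.2211 ≈ 4.7000 × 0.4702 ≈ 2.2100
CI = 17.6600 ± 1.645 × 2.2100 → [14.0246, 21.2954]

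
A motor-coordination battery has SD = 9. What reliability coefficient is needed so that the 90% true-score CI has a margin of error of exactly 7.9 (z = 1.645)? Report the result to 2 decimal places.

0.72

SEM needed = half-width / z = 7.9/1.645 ≈ 4.802
r = 1 − (4.802/9)² ≈ 1 − 0.285 ≈ 0.715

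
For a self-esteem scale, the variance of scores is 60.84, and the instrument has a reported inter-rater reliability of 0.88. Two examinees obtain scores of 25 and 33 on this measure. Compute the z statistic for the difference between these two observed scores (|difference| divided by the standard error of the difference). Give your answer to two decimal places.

SD = √60.84 ≃ 7.800
SEM = 7.800 * √(1 − 0.880) = 7.800 * √0.120 ≃ 7.800 * 0.346 ≃ 2.702
Standard error of the difference = 2.702·√2 ≃ 3.821
z = |25 − 33| / 3.821 = 8 / 3.821 ≃ 2.094

2.09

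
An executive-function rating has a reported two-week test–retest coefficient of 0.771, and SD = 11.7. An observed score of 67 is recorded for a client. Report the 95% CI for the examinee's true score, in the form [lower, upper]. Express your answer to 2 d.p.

[56.03, 77.97]

The standard error of measurement is 11.7000*√(1 − 0.7710) ≈ 11.7000*0.4785 ≈ 5.5989.
1.96 * SEM ≈ 10.9739
Interval: (56.0261, 77.9739)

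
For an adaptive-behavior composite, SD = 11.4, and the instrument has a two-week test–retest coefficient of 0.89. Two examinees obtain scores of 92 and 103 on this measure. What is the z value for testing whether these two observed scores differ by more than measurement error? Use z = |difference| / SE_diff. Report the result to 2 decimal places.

SEM = 11.4000×√(1 − 0.8900) ≈ 3.7810
Standard error of the difference = 3.7810·√2 ≈ 5.3471
z = 11 / 5.3471 ≈ 2.0572

2.06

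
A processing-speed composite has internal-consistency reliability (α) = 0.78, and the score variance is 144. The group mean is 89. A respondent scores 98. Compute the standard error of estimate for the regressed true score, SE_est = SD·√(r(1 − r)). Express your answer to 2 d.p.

SD = √144 ≃ 12.000
SE_est = SD * √(r(1 − r)) = 12.000 * √0.172 ≃ 12.000 * 0.414 ≃ 4.971

4.97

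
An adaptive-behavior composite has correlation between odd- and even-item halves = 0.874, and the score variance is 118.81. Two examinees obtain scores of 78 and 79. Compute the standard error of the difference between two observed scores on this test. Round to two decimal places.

4.00

σ = 118.81^(1/2) = 10.900
Full-length reliability (Spearman-Brown) = 2(0.874)/(1+0.874) ≈ 0.933
The standard error of measurement is 10.900*√(1 − 0.933) ≈ 10.900*0.259 ≈ 2.826.
SE_diff = SEM * √2 ≈ 2.826 * 1.414 ≈ 3.997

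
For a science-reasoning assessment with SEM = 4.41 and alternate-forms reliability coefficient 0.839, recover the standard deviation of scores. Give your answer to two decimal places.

10.99

σ = SEM·(1 − r)^(−1/2) ≃ 4.41·2.492 ≃ 10.991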